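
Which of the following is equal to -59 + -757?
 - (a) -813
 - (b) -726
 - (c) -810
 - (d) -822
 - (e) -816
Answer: e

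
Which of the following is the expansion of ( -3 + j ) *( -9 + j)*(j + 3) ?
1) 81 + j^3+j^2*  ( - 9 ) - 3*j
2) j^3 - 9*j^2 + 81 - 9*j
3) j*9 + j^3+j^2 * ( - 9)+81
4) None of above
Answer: 2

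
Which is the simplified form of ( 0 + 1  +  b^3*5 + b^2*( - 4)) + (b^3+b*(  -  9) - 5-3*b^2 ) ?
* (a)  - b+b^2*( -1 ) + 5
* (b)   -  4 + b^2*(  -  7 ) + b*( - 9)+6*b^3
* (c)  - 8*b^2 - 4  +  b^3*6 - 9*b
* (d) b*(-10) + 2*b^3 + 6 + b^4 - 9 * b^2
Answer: b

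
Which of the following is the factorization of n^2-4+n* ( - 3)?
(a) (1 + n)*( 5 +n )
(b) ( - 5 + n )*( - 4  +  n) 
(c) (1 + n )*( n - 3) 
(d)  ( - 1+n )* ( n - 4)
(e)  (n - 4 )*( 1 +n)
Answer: e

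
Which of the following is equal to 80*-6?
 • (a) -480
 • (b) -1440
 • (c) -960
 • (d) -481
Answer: a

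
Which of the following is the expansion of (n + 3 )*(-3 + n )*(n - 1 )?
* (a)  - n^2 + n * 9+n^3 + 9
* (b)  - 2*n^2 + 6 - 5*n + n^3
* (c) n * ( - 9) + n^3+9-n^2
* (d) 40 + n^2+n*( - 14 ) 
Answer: c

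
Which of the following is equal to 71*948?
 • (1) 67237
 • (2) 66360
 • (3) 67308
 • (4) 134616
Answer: 3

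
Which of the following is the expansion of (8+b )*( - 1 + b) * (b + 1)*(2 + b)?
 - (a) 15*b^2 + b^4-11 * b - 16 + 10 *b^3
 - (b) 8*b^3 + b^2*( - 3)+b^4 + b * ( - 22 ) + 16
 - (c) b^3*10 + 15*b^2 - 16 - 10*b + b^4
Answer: c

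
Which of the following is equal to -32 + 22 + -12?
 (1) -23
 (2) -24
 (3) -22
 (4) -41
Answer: 3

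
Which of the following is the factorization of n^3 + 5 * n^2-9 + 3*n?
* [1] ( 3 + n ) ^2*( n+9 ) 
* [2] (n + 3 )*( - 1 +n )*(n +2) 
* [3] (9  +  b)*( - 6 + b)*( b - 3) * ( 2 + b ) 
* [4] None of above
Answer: 4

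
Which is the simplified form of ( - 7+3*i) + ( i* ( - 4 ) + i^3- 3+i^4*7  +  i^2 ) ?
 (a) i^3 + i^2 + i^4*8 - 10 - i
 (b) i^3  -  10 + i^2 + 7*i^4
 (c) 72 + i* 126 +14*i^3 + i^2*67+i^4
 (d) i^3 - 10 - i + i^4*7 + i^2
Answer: d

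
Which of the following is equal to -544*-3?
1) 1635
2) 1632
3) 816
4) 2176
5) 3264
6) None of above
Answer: 2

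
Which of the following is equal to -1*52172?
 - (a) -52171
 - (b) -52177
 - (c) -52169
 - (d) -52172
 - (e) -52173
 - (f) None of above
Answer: d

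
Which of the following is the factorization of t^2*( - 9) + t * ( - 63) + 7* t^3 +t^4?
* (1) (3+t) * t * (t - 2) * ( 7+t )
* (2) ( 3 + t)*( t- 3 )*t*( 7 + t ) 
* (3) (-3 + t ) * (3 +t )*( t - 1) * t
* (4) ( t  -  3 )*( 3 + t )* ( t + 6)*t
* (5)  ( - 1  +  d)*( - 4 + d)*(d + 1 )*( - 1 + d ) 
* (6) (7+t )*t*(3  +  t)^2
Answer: 2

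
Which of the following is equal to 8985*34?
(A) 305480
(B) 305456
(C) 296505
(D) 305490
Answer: D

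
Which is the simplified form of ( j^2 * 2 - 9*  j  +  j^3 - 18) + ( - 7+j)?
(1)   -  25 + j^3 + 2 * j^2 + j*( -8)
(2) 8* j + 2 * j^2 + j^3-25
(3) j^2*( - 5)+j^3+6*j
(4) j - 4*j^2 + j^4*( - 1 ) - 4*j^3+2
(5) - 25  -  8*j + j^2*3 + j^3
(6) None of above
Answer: 1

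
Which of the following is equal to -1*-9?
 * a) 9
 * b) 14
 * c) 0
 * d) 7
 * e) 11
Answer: a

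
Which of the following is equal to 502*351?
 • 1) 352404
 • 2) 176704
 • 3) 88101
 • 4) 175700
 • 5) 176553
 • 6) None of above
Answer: 6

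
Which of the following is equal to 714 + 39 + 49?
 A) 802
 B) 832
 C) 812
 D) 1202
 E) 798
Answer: A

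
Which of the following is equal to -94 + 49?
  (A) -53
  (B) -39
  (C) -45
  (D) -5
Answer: C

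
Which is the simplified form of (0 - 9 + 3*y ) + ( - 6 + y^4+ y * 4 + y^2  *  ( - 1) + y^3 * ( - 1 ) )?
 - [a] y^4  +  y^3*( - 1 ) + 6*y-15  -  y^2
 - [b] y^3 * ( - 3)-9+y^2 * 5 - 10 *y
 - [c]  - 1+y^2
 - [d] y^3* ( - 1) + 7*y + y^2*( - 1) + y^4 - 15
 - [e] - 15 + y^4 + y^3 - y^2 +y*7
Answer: d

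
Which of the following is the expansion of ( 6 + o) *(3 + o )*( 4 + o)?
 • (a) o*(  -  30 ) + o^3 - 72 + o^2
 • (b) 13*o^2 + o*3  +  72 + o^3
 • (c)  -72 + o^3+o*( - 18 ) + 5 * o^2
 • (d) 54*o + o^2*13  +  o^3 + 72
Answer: d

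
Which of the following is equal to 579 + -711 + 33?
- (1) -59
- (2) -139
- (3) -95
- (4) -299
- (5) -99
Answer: 5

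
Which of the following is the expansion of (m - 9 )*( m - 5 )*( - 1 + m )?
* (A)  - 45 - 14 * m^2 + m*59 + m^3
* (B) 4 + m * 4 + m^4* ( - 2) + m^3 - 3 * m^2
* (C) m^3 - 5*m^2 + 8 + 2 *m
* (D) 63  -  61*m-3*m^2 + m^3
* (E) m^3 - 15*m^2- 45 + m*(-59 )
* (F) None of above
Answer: F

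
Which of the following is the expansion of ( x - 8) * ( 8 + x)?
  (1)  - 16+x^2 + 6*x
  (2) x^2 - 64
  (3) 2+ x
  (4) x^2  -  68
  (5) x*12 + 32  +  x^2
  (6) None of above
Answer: 2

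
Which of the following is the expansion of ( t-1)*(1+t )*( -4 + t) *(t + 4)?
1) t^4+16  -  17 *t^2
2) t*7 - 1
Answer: 1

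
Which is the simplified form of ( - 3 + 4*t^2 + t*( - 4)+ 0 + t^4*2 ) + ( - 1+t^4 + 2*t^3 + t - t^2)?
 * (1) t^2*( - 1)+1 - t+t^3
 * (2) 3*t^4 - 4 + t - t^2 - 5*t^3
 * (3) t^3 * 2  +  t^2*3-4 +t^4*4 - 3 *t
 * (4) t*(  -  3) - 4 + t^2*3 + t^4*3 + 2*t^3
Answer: 4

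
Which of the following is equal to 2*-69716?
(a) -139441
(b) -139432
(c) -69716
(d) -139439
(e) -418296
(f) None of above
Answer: b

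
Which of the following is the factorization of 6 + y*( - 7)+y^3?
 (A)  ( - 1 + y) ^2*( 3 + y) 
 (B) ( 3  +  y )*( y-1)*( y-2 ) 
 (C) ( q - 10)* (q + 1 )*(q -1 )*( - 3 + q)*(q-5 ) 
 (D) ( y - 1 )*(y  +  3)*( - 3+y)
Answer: B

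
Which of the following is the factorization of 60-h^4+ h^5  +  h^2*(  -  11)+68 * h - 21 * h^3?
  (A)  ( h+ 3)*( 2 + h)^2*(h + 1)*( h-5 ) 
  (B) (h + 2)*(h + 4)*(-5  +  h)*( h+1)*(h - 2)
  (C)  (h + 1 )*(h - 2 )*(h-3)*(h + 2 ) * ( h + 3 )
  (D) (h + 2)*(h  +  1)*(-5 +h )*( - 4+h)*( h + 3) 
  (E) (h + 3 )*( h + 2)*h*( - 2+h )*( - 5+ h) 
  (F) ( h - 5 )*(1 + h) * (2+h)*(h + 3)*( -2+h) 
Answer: F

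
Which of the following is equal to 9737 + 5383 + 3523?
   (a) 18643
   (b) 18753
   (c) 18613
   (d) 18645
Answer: a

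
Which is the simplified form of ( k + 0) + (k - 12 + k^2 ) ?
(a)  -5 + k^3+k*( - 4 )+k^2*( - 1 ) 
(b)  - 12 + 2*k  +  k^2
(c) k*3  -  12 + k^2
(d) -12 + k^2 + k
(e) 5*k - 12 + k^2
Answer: b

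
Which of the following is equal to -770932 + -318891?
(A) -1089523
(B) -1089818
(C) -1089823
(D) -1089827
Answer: C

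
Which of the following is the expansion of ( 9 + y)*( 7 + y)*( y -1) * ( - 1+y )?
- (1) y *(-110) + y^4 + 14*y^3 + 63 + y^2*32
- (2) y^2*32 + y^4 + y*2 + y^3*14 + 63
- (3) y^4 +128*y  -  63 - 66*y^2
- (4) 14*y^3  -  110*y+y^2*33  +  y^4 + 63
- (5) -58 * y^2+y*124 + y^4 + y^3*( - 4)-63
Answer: 1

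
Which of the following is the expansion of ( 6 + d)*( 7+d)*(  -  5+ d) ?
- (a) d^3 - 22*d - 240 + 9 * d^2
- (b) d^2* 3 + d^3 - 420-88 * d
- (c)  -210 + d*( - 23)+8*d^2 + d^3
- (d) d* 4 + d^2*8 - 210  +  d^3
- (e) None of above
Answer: c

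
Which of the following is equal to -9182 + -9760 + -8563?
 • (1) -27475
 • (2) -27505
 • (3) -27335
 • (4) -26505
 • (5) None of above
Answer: 2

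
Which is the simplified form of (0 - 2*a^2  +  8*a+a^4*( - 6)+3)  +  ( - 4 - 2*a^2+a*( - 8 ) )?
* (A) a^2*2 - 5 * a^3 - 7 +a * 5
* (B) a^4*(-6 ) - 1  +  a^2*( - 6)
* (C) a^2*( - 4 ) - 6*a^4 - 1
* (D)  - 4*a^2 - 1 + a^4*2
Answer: C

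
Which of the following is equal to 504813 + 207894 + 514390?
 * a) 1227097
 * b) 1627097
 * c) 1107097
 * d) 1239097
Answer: a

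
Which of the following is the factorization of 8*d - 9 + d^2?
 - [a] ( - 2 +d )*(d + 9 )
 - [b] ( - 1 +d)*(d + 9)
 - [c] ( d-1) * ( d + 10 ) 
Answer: b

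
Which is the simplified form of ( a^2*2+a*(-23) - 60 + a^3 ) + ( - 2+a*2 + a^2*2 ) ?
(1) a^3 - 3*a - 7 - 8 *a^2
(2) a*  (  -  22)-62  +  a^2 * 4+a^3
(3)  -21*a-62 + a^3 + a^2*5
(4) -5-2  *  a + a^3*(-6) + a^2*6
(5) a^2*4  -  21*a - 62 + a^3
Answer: 5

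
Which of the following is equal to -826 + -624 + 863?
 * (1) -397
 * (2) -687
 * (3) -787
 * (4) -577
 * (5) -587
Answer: 5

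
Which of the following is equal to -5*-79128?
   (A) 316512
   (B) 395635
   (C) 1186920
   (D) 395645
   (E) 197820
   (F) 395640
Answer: F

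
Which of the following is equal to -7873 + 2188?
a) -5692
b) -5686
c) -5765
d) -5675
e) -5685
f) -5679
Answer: e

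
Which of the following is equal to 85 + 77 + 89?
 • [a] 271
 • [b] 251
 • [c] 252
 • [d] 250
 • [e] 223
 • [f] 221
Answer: b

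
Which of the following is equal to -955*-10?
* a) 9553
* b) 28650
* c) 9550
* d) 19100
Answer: c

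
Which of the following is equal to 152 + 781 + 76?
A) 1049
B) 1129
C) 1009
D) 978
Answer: C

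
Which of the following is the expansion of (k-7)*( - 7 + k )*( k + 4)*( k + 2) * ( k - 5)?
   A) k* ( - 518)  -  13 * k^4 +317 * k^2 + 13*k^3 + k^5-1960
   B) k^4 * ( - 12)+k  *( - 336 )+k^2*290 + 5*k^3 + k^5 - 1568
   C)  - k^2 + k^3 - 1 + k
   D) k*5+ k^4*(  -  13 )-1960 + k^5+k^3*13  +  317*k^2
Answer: A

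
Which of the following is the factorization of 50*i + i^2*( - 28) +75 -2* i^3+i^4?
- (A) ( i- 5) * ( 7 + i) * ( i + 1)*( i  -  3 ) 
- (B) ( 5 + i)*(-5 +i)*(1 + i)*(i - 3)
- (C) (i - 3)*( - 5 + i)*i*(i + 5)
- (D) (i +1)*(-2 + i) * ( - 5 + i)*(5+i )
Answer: B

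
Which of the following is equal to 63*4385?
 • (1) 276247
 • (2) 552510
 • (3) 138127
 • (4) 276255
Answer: 4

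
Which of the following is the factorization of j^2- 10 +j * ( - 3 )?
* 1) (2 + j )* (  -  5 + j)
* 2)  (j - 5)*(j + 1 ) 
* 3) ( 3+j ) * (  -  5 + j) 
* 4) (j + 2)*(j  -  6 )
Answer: 1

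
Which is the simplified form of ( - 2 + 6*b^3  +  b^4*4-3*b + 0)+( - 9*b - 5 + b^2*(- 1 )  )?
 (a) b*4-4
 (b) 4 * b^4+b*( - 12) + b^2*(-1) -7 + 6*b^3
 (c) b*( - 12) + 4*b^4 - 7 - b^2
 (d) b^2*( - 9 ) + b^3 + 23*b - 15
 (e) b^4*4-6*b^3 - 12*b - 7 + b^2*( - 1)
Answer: b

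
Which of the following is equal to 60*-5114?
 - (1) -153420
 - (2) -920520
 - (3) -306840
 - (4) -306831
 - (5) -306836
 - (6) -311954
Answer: 3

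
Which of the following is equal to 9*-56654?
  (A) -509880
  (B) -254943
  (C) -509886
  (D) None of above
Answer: C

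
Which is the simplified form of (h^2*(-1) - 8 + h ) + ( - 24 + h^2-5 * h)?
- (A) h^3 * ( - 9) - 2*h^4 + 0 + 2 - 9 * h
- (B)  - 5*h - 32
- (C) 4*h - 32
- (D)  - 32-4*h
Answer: D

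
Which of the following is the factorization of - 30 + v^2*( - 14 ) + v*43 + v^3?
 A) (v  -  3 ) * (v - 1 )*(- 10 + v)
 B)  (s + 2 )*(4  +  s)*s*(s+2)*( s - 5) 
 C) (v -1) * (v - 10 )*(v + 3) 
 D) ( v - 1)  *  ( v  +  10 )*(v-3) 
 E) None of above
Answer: A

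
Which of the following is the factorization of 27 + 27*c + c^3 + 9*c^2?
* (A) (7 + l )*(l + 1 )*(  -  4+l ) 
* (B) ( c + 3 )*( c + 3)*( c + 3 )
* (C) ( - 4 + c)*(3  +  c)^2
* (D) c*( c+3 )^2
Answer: B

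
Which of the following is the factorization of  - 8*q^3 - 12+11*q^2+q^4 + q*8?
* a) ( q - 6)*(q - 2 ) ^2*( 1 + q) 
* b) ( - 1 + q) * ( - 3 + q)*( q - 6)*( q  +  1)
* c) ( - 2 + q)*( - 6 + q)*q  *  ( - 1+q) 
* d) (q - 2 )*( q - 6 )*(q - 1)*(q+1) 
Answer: d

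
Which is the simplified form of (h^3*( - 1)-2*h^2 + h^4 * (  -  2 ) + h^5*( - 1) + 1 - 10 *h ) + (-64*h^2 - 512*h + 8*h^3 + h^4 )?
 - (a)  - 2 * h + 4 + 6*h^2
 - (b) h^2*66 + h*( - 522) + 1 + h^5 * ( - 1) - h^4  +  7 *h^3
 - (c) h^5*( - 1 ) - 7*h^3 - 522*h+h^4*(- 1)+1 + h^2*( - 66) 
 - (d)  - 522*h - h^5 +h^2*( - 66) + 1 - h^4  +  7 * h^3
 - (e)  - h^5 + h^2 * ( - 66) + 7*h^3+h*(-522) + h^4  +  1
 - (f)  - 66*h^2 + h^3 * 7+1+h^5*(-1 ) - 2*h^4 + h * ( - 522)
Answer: d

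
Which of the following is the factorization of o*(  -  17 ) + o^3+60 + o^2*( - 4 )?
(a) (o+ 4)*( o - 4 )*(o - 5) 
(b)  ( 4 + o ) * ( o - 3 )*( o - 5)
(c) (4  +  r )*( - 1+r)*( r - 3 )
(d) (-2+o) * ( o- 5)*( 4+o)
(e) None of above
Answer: b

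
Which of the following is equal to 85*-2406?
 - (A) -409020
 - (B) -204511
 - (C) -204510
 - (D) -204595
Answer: C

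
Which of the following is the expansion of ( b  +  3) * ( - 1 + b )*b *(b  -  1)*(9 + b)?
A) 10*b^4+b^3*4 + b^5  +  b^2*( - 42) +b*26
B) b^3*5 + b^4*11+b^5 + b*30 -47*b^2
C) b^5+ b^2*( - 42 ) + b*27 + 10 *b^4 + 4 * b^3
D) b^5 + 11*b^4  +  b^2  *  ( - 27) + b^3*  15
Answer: C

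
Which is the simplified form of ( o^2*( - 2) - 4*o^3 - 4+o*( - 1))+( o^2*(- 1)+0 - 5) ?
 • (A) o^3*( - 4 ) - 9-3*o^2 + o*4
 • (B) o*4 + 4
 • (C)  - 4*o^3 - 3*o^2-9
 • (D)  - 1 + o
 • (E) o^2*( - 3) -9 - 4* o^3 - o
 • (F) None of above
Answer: E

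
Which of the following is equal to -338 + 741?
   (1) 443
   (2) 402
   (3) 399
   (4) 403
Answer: 4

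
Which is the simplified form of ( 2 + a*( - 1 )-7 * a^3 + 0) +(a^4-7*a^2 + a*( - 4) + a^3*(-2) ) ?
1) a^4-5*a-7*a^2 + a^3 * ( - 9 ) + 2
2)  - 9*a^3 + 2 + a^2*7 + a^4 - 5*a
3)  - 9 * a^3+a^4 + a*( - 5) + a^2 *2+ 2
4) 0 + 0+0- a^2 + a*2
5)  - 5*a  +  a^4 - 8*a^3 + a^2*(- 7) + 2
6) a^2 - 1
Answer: 1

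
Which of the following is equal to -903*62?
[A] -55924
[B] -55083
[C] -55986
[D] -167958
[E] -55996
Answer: C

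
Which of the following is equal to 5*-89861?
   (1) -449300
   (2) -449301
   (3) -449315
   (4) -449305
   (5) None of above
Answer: 4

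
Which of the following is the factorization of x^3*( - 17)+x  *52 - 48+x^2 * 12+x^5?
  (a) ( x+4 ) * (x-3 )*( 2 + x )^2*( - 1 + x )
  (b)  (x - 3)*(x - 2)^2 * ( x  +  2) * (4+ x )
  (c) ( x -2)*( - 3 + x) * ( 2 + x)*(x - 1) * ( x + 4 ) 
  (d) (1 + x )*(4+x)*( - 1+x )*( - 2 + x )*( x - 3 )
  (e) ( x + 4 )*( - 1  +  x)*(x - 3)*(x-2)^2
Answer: c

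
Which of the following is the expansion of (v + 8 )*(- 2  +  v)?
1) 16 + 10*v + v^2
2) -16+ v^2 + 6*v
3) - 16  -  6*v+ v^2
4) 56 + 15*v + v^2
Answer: 2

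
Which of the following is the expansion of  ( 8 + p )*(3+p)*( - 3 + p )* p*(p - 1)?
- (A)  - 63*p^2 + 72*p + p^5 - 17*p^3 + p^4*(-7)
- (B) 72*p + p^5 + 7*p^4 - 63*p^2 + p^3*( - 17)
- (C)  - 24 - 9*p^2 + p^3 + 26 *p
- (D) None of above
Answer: B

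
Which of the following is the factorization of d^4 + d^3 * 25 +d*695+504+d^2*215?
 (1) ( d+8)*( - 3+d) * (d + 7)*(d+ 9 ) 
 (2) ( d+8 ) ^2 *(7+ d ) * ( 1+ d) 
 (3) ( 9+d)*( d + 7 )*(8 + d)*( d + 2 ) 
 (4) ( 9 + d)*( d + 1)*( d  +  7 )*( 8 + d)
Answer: 4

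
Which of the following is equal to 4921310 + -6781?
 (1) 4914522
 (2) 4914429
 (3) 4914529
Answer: 3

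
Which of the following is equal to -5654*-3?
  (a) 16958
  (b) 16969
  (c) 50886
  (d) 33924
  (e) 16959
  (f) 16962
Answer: f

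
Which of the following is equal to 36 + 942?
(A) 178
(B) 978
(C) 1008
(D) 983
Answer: B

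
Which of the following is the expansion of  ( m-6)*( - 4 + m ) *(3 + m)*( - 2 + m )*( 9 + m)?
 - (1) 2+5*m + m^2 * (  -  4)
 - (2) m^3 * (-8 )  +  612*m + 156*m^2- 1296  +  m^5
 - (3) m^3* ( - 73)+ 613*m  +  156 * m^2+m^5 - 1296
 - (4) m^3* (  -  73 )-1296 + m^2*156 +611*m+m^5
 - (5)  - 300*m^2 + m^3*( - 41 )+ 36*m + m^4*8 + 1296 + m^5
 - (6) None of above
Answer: 6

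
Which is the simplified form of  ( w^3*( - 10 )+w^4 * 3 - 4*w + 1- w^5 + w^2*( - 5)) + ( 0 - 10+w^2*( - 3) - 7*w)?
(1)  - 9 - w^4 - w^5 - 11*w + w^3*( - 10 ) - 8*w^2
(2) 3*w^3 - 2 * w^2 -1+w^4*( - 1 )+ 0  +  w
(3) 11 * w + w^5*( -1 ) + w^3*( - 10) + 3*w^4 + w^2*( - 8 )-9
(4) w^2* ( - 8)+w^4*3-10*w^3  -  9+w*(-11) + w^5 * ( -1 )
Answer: 4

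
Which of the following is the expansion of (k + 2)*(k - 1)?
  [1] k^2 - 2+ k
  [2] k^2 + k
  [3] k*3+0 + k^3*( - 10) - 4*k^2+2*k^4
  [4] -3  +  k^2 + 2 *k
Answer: 1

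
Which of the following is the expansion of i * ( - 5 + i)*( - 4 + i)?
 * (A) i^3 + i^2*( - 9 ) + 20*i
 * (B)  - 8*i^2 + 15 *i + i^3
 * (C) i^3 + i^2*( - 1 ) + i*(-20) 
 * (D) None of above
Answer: A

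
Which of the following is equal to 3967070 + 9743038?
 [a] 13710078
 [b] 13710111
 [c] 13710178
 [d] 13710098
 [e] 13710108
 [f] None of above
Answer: e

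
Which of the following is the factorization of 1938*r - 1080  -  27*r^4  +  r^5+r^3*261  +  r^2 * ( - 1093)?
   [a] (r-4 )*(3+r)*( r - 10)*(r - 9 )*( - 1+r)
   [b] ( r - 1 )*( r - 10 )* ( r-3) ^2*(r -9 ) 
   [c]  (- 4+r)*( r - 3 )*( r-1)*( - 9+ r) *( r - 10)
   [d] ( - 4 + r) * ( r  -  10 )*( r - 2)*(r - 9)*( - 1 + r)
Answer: c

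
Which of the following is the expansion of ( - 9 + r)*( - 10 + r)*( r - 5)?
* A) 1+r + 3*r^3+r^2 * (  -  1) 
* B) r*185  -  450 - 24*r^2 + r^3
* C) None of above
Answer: B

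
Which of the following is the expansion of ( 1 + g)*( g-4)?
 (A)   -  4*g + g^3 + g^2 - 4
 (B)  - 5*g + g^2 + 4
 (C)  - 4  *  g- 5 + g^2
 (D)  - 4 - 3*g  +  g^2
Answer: D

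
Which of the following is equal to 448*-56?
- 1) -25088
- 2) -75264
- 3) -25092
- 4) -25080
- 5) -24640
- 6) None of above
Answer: 1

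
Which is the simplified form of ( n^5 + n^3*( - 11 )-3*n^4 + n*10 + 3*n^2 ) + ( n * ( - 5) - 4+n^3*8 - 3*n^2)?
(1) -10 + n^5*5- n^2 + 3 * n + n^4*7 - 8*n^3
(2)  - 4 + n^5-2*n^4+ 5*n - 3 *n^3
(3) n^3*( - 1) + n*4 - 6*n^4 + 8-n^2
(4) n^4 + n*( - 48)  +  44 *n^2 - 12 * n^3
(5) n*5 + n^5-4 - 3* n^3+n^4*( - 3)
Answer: 5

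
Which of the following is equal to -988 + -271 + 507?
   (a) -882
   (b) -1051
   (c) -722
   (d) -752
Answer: d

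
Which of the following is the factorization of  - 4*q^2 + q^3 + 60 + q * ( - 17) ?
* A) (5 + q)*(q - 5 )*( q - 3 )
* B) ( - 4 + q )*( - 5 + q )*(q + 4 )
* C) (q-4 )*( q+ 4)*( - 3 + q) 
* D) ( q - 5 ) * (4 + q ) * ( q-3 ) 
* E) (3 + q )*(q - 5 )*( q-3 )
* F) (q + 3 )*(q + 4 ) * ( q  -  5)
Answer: D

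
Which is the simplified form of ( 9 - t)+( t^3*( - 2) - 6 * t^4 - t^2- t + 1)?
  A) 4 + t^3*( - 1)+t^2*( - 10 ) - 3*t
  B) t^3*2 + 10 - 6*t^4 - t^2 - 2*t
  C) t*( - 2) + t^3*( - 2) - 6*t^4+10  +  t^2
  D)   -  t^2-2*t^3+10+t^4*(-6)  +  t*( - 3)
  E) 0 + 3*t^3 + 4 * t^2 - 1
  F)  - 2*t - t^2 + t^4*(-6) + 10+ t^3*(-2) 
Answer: F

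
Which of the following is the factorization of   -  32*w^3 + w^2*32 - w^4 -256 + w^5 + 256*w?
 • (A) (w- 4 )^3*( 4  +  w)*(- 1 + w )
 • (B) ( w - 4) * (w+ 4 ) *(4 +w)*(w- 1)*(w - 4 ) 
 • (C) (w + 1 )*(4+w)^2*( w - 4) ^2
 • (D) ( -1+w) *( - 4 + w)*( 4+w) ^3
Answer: B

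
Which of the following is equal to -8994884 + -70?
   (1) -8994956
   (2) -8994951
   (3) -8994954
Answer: 3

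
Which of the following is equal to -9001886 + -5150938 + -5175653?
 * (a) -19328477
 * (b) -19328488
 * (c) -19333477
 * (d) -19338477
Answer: a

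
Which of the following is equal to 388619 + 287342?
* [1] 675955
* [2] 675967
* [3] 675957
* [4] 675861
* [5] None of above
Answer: 5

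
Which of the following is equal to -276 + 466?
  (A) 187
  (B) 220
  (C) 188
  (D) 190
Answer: D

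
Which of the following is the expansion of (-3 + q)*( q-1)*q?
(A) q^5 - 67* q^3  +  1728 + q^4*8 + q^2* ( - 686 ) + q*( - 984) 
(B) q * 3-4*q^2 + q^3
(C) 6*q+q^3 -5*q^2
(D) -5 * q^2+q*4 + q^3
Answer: B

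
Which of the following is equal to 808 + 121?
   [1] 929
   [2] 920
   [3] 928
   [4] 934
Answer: 1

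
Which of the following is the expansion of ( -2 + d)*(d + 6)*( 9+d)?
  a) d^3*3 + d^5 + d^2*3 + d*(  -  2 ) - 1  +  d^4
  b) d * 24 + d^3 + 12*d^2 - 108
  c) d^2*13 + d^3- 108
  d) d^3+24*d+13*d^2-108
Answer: d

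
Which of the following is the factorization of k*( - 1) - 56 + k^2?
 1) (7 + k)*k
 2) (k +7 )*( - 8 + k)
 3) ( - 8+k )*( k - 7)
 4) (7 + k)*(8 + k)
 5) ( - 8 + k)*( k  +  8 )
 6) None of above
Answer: 2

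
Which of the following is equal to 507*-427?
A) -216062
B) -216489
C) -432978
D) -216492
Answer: B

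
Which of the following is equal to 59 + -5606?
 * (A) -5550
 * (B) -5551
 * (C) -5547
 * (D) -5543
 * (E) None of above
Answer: C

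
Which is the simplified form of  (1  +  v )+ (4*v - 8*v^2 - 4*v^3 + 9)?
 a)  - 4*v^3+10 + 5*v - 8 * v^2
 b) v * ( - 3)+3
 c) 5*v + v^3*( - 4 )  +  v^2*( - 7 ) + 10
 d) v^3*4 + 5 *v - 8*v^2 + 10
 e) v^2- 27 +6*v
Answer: a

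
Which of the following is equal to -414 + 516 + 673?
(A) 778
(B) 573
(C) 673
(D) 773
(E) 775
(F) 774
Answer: E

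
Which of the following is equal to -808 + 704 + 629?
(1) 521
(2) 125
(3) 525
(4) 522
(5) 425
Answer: 3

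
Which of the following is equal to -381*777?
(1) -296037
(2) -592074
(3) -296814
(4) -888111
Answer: 1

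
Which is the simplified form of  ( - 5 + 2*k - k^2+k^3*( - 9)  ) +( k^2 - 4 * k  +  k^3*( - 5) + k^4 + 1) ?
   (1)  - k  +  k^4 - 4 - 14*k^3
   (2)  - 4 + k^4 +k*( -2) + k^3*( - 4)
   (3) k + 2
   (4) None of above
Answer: 4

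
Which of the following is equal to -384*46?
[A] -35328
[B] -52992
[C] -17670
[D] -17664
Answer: D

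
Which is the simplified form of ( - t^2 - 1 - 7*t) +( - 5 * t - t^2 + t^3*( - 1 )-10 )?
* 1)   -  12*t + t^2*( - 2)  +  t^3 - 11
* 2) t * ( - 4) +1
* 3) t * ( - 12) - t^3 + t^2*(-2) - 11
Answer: 3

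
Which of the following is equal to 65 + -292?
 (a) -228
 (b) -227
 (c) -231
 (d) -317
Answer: b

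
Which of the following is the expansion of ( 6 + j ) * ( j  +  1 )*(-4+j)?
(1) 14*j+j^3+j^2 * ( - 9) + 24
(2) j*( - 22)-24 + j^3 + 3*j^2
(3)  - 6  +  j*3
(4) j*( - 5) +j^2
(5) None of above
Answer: 2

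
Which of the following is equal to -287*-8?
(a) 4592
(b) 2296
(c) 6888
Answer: b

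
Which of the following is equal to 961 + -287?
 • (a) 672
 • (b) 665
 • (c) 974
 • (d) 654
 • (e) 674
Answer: e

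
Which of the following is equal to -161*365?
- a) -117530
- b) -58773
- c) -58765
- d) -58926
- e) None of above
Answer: c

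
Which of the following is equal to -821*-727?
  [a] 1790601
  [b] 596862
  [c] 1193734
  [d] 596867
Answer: d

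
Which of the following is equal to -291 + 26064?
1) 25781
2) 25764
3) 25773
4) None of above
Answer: 3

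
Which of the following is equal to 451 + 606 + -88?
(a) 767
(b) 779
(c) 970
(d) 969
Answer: d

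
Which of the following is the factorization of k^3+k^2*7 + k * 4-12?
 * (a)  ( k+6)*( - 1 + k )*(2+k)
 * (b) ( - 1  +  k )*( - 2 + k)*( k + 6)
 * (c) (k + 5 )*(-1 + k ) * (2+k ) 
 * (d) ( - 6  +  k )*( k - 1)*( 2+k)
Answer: a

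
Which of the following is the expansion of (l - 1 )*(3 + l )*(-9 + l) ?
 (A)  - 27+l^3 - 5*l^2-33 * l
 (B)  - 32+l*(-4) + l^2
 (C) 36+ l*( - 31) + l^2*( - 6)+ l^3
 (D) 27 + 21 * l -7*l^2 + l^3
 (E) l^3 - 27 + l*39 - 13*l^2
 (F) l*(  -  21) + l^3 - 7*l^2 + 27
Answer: F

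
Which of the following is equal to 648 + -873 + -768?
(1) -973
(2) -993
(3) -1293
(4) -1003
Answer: 2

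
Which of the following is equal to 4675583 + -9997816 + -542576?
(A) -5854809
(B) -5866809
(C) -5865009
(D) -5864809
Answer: D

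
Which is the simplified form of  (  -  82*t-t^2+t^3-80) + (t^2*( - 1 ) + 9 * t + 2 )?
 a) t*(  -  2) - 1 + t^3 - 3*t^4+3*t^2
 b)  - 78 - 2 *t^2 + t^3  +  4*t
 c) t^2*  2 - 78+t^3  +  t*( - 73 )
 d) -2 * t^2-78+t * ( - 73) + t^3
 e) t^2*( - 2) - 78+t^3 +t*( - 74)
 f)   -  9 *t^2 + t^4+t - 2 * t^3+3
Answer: d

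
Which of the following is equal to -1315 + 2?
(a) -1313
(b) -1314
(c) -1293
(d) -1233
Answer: a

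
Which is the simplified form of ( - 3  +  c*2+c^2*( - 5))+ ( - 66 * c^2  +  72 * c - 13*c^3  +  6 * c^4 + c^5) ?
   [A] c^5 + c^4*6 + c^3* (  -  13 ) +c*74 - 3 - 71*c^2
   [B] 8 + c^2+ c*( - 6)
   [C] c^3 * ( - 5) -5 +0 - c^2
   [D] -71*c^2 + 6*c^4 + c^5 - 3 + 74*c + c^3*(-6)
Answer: A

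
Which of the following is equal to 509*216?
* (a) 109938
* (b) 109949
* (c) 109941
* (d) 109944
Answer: d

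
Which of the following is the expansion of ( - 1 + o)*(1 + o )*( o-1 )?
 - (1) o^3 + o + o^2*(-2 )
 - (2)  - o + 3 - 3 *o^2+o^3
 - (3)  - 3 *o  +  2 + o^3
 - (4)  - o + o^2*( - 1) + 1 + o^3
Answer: 4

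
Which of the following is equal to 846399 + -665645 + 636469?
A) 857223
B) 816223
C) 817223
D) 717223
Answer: C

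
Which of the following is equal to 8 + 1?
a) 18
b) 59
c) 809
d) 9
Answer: d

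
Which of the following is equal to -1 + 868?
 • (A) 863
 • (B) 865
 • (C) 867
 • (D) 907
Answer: C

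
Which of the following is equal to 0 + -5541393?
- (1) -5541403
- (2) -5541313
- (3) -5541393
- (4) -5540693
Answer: 3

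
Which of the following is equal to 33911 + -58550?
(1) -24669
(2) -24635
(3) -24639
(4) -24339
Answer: 3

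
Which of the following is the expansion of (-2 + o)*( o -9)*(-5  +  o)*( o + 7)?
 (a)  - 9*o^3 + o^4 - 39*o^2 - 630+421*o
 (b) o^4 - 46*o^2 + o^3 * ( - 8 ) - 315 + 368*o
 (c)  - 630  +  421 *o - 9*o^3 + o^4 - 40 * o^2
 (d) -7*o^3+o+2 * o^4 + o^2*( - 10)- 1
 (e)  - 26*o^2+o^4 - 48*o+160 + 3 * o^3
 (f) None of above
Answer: a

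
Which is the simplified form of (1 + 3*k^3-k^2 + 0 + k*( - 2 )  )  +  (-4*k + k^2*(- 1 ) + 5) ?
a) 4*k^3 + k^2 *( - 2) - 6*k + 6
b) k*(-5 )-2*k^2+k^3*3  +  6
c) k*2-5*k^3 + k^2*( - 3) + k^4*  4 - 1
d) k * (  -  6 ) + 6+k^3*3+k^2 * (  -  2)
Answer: d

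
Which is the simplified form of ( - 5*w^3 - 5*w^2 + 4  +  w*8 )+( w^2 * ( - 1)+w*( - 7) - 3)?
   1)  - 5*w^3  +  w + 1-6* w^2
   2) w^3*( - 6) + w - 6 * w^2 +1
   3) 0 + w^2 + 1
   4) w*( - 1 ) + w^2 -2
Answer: 1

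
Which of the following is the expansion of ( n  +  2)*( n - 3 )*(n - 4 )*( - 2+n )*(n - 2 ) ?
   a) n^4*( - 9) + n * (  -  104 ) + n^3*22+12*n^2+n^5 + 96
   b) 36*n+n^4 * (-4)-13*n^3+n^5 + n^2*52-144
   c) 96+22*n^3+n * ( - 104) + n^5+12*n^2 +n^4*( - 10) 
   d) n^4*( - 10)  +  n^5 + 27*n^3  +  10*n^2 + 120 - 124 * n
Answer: a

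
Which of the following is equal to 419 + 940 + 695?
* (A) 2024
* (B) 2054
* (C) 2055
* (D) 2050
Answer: B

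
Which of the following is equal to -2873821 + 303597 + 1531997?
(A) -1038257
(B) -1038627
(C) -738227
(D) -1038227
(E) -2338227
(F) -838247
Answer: D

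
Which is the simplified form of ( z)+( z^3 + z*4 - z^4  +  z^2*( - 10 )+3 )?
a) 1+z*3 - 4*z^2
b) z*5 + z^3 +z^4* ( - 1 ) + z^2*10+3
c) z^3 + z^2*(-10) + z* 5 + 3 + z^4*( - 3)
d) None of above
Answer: d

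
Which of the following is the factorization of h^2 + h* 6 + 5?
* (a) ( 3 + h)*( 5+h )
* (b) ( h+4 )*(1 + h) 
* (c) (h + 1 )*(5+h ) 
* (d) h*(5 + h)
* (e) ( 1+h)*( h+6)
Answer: c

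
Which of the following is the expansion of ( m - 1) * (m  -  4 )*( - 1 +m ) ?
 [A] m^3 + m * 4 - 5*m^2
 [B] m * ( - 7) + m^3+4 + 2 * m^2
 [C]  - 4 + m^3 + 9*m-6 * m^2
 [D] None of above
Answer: C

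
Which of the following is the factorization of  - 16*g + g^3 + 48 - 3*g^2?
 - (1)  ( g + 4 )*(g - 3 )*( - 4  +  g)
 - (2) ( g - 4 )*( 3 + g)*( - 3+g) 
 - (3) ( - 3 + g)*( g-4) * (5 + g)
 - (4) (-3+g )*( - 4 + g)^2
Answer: 1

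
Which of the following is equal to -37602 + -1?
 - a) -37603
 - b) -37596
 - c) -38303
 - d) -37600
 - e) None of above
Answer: a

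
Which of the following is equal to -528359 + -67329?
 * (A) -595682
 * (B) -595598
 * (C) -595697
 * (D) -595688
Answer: D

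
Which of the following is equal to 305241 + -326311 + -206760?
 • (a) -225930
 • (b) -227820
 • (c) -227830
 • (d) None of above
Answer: c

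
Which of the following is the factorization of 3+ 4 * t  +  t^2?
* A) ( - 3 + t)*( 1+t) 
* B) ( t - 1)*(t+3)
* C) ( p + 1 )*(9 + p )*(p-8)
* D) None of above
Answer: D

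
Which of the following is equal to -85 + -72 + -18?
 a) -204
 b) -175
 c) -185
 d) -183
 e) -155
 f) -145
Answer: b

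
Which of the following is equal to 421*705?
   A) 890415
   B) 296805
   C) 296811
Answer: B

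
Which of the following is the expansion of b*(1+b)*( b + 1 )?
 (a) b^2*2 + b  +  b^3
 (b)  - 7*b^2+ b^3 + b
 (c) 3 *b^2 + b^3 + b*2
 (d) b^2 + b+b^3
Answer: a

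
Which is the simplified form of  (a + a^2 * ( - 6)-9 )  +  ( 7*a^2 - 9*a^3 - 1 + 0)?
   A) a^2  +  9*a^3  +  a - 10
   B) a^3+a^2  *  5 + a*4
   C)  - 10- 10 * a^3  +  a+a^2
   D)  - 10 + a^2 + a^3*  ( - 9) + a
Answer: D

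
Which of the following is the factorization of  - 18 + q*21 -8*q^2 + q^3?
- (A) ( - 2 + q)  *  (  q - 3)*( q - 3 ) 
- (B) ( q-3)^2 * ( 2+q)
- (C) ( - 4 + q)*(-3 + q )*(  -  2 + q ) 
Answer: A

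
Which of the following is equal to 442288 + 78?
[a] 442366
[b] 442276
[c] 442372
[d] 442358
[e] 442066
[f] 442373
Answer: a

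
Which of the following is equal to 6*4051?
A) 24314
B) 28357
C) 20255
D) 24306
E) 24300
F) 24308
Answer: D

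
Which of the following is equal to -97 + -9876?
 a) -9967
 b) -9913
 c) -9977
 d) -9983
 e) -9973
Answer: e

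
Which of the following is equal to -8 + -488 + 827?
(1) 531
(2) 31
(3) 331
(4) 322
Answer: 3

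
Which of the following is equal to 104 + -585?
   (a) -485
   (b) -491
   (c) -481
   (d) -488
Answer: c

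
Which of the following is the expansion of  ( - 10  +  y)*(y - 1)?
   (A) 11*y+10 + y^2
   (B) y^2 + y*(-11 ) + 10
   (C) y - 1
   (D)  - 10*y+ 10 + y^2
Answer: B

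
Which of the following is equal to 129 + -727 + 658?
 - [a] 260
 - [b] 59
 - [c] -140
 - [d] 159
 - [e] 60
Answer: e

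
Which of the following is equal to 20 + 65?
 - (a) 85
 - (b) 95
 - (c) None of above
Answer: a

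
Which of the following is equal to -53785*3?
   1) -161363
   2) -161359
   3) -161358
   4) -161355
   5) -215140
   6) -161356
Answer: 4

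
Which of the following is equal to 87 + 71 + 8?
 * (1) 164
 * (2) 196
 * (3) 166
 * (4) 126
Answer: 3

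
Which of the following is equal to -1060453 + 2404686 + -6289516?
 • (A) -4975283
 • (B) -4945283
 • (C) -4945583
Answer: B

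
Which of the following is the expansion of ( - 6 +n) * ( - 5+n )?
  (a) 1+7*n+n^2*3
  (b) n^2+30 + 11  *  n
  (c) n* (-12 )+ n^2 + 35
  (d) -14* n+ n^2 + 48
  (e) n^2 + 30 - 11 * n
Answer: e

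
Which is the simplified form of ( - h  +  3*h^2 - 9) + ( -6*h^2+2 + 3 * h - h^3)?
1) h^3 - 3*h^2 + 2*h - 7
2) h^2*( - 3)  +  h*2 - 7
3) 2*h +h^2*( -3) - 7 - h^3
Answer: 3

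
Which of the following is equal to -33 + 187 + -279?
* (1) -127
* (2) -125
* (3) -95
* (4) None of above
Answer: 2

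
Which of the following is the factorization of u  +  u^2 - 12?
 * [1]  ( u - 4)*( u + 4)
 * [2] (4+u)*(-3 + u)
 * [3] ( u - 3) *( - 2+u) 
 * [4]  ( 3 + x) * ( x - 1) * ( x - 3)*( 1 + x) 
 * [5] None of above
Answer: 2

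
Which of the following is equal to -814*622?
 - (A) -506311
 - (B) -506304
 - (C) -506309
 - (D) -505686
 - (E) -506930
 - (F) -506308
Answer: F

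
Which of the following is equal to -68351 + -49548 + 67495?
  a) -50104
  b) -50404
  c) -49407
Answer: b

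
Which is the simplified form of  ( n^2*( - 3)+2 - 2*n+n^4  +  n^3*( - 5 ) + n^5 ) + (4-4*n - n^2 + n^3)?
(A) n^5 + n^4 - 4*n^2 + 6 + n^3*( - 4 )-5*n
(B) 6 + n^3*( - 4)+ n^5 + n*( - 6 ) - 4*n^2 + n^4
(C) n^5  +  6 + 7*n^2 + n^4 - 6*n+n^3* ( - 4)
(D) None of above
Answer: B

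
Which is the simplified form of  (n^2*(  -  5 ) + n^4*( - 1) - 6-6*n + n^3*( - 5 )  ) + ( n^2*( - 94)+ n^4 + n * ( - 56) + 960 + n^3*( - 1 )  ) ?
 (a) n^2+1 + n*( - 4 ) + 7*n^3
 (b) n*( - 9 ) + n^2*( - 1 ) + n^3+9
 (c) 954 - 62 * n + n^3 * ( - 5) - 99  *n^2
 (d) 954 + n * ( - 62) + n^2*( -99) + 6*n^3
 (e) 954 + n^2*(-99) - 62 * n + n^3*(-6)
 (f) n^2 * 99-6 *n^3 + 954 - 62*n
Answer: e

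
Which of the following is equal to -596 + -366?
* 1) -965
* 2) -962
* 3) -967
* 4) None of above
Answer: 2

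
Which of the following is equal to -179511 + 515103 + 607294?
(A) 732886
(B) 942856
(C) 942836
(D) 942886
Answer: D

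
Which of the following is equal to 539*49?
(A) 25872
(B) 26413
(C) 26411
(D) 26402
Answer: C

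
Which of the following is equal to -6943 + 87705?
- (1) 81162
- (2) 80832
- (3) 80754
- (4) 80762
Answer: 4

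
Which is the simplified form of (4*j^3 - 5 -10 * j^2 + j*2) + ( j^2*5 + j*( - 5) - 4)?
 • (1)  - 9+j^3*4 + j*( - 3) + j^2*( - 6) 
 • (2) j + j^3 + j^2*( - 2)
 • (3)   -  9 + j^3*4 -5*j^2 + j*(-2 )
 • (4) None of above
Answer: 4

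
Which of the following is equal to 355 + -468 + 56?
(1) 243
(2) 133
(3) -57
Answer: 3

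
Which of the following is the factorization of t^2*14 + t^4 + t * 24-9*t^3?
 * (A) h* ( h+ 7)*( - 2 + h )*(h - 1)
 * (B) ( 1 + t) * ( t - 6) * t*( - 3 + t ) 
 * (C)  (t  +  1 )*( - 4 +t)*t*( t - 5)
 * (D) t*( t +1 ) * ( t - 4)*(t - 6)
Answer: D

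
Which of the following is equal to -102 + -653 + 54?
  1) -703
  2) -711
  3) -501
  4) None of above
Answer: 4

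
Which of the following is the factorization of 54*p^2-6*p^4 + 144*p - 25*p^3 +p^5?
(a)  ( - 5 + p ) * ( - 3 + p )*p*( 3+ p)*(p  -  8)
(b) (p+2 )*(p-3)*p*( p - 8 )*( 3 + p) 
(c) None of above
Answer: b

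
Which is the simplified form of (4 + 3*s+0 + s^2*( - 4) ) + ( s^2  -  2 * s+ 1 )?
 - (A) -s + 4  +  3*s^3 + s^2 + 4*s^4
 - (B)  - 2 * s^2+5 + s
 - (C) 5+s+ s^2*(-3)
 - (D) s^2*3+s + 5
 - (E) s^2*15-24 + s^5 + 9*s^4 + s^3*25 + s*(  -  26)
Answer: C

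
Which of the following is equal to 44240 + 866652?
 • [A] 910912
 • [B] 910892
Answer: B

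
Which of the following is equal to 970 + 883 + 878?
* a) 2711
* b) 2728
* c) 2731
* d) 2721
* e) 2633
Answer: c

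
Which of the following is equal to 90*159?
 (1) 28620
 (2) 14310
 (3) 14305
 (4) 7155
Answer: 2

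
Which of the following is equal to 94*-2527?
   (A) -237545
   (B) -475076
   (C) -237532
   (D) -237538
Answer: D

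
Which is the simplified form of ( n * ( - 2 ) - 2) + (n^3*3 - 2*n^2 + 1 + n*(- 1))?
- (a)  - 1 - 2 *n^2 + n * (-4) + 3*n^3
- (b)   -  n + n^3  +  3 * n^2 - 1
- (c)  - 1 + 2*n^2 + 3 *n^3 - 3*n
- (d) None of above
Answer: d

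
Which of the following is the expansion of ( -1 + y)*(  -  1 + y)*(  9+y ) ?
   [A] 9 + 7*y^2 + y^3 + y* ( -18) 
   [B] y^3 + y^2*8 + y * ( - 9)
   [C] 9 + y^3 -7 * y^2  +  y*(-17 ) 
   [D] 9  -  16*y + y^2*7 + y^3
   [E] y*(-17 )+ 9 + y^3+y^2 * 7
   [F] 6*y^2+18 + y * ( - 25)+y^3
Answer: E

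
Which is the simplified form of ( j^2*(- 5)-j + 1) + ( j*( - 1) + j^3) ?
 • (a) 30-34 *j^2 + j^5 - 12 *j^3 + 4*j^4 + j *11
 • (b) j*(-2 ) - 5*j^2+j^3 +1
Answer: b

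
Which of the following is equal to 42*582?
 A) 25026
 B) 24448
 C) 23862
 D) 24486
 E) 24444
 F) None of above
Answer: E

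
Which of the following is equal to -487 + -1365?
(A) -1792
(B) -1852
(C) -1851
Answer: B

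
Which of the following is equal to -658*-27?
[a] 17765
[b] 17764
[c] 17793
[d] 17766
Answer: d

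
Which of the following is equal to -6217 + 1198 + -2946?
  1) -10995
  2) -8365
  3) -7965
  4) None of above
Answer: 3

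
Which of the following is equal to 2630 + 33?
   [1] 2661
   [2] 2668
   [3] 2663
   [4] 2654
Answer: 3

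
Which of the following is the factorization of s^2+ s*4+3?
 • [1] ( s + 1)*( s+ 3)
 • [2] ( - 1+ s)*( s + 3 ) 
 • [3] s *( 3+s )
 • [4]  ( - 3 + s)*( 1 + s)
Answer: 1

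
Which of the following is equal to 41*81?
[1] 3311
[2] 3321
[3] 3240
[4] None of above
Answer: 2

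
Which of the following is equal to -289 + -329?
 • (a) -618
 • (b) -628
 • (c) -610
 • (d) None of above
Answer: a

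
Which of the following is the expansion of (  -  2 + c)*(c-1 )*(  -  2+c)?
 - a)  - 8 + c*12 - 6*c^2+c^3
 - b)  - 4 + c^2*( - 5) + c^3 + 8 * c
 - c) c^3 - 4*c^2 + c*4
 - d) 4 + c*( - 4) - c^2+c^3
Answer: b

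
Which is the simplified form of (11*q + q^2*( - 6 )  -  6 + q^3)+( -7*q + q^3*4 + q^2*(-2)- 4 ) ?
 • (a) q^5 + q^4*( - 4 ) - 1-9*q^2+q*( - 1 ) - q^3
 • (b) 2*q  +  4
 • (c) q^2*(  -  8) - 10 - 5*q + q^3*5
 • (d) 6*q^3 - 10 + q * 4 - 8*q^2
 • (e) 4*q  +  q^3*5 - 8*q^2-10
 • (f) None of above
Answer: e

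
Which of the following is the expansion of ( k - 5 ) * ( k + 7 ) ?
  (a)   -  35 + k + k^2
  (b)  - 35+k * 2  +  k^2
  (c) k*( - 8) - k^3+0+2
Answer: b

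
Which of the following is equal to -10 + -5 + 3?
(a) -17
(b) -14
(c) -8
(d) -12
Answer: d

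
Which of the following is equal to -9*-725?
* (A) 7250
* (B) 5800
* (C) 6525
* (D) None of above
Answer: C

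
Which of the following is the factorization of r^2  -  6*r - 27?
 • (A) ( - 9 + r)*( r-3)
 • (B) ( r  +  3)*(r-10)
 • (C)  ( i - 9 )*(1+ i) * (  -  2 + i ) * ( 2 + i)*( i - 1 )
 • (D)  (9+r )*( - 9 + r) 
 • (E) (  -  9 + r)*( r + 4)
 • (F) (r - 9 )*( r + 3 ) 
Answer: F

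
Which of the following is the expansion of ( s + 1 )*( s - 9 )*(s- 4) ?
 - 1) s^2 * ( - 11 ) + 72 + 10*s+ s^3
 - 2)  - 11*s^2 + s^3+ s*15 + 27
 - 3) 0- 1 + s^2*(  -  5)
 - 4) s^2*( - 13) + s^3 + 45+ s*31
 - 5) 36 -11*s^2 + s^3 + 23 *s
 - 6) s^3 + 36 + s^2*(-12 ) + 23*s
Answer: 6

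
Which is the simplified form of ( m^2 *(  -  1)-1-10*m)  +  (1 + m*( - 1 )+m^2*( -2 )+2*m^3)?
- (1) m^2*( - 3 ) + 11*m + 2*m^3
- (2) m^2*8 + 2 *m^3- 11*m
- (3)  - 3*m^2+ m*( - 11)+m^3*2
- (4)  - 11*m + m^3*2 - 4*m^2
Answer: 3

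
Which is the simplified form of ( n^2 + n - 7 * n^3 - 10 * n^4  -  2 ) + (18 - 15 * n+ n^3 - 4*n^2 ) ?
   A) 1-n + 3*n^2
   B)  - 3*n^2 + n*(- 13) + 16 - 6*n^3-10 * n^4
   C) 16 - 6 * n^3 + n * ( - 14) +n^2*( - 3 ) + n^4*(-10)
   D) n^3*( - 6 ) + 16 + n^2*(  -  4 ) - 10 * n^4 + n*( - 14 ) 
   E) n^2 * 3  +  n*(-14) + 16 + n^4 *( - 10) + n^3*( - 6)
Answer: C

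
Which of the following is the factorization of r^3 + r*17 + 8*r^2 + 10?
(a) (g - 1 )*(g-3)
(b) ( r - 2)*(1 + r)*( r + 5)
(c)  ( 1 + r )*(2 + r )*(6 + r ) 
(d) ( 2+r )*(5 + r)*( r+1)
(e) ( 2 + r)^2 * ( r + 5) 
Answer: d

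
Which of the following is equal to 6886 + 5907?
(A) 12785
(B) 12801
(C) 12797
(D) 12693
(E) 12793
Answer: E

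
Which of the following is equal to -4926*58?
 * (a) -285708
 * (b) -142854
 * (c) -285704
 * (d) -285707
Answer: a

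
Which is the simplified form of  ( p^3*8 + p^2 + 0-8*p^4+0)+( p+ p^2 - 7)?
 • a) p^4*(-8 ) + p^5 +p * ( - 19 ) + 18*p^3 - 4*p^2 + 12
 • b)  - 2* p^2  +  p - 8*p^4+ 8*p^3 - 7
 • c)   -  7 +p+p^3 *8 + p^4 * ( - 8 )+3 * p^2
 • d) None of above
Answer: d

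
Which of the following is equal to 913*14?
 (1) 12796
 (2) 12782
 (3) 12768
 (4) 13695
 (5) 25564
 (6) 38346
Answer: 2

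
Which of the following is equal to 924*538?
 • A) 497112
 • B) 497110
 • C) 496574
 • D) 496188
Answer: A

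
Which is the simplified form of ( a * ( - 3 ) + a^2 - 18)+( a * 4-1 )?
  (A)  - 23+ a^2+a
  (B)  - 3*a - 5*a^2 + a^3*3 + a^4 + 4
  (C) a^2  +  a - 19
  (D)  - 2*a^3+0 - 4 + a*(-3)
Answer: C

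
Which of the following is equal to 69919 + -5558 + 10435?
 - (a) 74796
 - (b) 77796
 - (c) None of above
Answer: a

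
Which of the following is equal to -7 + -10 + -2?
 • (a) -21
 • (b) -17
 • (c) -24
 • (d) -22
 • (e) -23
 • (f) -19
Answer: f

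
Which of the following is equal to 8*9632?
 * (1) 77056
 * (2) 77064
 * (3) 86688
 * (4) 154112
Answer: 1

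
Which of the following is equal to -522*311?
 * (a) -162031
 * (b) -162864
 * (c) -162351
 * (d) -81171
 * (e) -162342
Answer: e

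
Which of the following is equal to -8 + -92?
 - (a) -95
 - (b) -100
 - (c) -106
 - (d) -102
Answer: b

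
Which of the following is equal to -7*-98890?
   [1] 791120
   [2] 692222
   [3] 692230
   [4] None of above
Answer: 3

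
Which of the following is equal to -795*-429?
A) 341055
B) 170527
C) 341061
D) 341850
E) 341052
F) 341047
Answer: A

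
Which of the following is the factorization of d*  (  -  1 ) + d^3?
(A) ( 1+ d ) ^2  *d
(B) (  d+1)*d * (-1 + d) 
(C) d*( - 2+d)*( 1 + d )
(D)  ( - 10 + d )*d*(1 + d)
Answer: B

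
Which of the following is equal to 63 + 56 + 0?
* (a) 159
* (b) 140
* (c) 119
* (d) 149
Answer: c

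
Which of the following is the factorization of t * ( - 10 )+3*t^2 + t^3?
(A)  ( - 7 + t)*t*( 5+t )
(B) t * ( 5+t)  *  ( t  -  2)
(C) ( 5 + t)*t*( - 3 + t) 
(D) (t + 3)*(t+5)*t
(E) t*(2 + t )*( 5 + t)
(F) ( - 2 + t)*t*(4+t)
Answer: B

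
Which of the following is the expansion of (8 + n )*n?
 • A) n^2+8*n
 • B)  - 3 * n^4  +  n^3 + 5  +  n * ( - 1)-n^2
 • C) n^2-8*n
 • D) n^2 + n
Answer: A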